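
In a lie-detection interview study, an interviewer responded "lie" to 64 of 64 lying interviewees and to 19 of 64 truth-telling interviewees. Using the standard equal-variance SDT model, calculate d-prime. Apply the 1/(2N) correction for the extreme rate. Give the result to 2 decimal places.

The hit rate is 64/64 = 1, so apply the 1/(2N) correction: H → 1 − 1/(2·64) = 0.99219.
z(H) = z(0.99219) = 2.418
z(FA) = z(0.29688) = -0.533
d' = 2.418 − (-0.533) = 2.951

d-prime = 2.95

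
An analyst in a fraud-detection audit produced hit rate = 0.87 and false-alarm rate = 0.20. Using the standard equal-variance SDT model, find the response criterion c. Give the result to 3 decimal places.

z(H) = 1.1264
z(FA) = -0.8416
c = −½·[z(H) + z(FA)] = −0.5 × (1.1264 + (-0.8416)) = -0.1424
c < 0: the analyst has a liberal response bias.

c = -0.142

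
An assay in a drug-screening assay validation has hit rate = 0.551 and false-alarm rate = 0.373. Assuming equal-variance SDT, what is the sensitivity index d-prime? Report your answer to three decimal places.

d-prime = 0.452

z(H) = z(0.551) = 0.1282
z(FA) = z(0.373) = -0.3239
d' = z(H) − z(FA) = 0.1282 − (-0.3239) = 0.4521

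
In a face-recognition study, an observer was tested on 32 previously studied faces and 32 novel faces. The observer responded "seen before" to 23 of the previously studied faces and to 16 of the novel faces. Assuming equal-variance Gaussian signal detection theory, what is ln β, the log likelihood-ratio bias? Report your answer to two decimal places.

H = 23/32 = 0.7188
FA = 16/32 = 0.5000
Φ⁻¹(H) = Φ⁻¹(0.7188) = 0.579
Φ⁻¹(FA) = Φ⁻¹(0.5000) = 0.000
ln β = −½·[z(H)² − z(FA)²] = −0.5 × (0.335 − 0.000) = -0.1675

ln β = -0.17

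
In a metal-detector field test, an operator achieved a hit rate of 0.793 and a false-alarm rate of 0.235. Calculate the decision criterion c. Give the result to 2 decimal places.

Φ⁻¹(H) = 0.8169
Φ⁻¹(FA) = -0.7225
c = −½·[z(H) + z(FA)] = −0.5 × (0.8169 + (-0.7225)) = -0.0472

c = -0.05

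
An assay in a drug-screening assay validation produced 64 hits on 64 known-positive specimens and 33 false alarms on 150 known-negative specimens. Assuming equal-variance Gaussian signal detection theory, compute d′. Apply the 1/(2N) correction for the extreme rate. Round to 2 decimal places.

d′ = 3.19

The hit rate is 64/64 = 1, so apply the 1/(2N) correction: H → 1 − 1/(2·64) = 0.99219.
z(H) = z(0.99219) = 2.418
z(FA) = z(0.22000) = -0.772
d' = 2.418 − (-0.772) = 3.190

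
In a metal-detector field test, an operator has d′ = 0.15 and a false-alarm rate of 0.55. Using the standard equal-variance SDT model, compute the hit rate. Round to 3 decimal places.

hit rate = 0.609

z(false-alarm rate) = z(0.55) = 0.1257
z(H) = z(FA) + d' = 0.1257 + 0.15 = 0.2757
hit rate = Φ(0.2757) = 0.6086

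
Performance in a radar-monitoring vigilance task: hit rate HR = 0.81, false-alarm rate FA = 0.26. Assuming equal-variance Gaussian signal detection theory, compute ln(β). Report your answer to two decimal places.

ln β = -0.18

z(H) = 0.878
z(FA) = -0.643
ln β = −½·[z(H)² − z(FA)²] = −0.5 × (0.771 − 0.413) = -0.179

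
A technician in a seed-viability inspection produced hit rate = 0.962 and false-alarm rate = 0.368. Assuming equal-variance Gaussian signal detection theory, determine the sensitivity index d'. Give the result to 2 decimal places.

z(H) = z(0.962) = 1.774
z(FA) = z(0.368) = -0.337
d' = z(H) − z(FA) = 1.774 − (-0.337) = 2.111

d' = 2.11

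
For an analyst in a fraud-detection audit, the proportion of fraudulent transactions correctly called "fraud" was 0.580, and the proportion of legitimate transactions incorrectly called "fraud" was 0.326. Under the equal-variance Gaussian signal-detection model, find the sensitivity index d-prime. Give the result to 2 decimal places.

Φ⁻¹(H) = 0.2019
Φ⁻¹(FA) = -0.4510
d' = z(H) − z(FA) = 0.2019 − (-0.4510) = 0.6529

d-prime = 0.65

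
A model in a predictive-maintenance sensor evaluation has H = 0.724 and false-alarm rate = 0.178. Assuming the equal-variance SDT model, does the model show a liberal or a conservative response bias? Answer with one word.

conservative

z(H) = 0.595, z(FA) = -0.923
c = −½·(z(H) + z(FA)) = 0.164
c > 0 → conservative criterion (biased toward responding “no”).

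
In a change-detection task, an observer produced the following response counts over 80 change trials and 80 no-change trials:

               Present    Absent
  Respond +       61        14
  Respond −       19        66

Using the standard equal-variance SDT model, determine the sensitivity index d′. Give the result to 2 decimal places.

H = 61/80 = 0.7625
FA = 14/80 = 0.1750
z(0.7625) = 0.7144, z(0.1750) = -0.9346
d' = z(H) − z(FA) = 0.7144 − (-0.9346) = 1.6490

d′ = 1.65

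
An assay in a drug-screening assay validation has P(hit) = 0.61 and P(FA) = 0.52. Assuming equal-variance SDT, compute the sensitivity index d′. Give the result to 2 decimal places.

d′ = 0.23

z(0.61) = 0.279, z(0.52) = 0.050
d' = z(H) − z(FA) = 0.279 − 0.050 = 0.229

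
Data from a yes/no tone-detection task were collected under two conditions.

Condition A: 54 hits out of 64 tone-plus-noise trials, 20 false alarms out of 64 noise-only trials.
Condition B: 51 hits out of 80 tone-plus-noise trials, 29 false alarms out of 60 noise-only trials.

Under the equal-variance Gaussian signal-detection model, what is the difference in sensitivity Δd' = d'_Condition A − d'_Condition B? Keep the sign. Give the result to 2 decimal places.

Δd' = 1.11

Condition A: z(0.8438) = 1.010, z(0.3125) = -0.489, d' = 1.499
Condition B: z(0.6375) = 0.352, z(0.4833) = -0.042, d' = 0.394
Δd' = d'_Condition A − d'_Condition B = 1.499 − 0.394 = 1.105
Condition A has the higher sensitivity.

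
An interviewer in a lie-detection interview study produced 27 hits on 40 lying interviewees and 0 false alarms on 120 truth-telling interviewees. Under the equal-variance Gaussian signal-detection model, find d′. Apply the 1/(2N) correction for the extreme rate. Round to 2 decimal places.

d′ = 3.09

The false-alarm rate is 0/120 = 0, so apply the 1/(2N) correction: FA → 1/(2·120) = 0.00417.
z(H) = z(0.67500) = 0.454
z(FA) = z(0.00417) = -2.638
d' = 0.454 − (-2.638) = 3.092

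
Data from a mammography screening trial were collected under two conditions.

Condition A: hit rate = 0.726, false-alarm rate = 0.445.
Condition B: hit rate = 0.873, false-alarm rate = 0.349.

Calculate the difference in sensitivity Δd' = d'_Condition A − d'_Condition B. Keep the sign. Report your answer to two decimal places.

Δd' = -0.79

Condition A: z(0.726) = 0.601, z(0.445) = -0.138, d' = 0.739
Condition B: z(0.873) = 1.141, z(0.349) = -0.388, d' = 1.529
Δd' = d'_Condition A − d'_Condition B = 0.739 − 1.529 = -0.790
Condition B has the higher sensitivity.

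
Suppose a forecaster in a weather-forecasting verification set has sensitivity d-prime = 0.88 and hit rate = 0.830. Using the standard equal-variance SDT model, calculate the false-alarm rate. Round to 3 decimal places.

z(hit rate) = z(0.830) = 0.9542
z(FA) = z(H) − d' = 0.9542 − 0.88 = 0.0742
false-alarm rate = Φ(0.0742) = 0.5296

false-alarm rate = 0.530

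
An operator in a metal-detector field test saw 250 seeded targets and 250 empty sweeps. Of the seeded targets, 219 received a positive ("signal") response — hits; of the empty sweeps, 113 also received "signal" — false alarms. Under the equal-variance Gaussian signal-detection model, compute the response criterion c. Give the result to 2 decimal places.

H = 219/250 = 0.8760
FA = 113/250 = 0.4520
z(0.8760) = 1.1552, z(0.4520) = -0.1206
c = −½·[z(H) + z(FA)] = −0.5 × (1.1552 + (-0.1206)) = -0.5173

c = -0.52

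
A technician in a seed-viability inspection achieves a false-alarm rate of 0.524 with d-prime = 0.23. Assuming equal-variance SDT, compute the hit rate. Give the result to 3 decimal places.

z(false-alarm rate) = z(0.524) = 0.0602
z(H) = z(FA) + d' = 0.0602 + 0.23 = 0.2902
hit rate = Φ(0.2902) = 0.6142

hit rate = 0.614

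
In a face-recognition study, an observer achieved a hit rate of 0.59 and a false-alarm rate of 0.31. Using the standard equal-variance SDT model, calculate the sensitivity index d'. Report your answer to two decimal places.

z(0.59) = 0.2275, z(0.31) = -0.4959
d' = z(H) − z(FA) = 0.2275 − (-0.4959) = 0.7234

d' = 0.72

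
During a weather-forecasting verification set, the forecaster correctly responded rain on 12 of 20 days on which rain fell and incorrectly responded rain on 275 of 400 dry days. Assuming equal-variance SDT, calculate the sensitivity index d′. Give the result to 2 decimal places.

H = 12/20 = 0.6000
FA = 275/400 = 0.6875
z(H) = z(0.6000) = 0.253
z(FA) = z(0.6875) = 0.489
d' = z(H) − z(FA) = 0.253 − 0.489 = -0.236

d′ = -0.24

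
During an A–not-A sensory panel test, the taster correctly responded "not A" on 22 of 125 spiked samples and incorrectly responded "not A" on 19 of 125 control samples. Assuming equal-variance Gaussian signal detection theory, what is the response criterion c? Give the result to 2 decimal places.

c = 0.98

H = 22/125 = 0.1760
FA = 19/125 = 0.1520
z(0.1760) = -0.9307, z(0.1520) = -1.0279
c = −½·[z(H) + z(FA)] = −0.5 × (-0.9307 + (-1.0279)) = 0.9793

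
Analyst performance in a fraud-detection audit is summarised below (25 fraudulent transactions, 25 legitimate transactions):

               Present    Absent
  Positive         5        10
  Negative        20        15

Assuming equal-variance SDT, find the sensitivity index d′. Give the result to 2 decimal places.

H = 5/25 = 0.2000
FA = 10/25 = 0.4000
z(H) = -0.8416
z(FA) = -0.2533
d' = z(H) − z(FA) = -0.8416 − (-0.2533) = -0.5883

d′ = -0.59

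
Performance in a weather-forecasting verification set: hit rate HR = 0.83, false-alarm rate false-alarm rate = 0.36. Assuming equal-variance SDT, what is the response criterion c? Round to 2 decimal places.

c = -0.30

z(0.83) = 0.9542, z(0.36) = -0.3585
c = −½·[z(H) + z(FA)] = −0.5 × (0.9542 + (-0.3585)) = -0.29785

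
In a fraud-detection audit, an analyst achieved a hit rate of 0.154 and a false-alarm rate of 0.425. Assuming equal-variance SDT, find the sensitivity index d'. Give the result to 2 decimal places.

d' = -0.83

z(H) = z(0.154) = -1.019
z(FA) = z(0.425) = -0.189
d' = z(H) − z(FA) = -1.019 − (-0.189) = -0.830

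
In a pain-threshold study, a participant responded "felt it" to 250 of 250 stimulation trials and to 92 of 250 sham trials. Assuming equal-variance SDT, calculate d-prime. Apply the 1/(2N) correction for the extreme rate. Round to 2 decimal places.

The hit rate is 250/250 = 1, so apply the 1/(2N) correction: H → 1 − 1/(2·250) = 0.99800.
z(H) = z(0.99800) = 2.878
z(FA) = z(0.36800) = -0.337
d' = 2.878 − (-0.337) = 3.215

d-prime = 3.22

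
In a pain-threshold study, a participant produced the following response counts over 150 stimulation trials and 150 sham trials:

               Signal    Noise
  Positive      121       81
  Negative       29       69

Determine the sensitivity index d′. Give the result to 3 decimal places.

H = 121/150 = 0.8067
FA = 81/150 = 0.5400
z(H) = 0.8658
z(FA) = 0.1004
d' = z(H) − z(FA) = 0.8658 − 0.1004 = 0.7654

d′ = 0.765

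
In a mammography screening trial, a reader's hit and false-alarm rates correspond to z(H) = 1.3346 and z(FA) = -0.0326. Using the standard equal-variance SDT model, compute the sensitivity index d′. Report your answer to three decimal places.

d' = z(H) − z(FA) = 1.3346 − (-0.0326) = 1.3672

d′ = 1.367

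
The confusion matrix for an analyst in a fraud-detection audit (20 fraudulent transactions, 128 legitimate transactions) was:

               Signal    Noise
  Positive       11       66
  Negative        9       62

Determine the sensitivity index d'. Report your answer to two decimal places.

d' = 0.09

H = 11/20 = 0.5500
FA = 66/128 = 0.5156
Φ⁻¹(H) = Φ⁻¹(0.5500) = 0.1257
Φ⁻¹(FA) = Φ⁻¹(0.5156) = 0.0391
d' = z(H) − z(FA) = 0.1257 − 0.0391 = 0.0866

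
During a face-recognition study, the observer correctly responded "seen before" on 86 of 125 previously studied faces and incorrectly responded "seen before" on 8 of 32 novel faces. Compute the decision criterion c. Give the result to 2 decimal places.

H = 86/125 = 0.6880
FA = 8/32 = 0.2500
z(H) = 0.4902
z(FA) = -0.6745
c = −½·[z(H) + z(FA)] = −0.5 × (0.4902 + (-0.6745)) = 0.09215

c = 0.09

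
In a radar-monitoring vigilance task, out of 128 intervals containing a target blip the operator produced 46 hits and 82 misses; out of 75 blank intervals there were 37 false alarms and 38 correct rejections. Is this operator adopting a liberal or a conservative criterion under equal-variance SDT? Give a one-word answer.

conservative

z(H) = -0.360, z(FA) = -0.017
c = −½·(z(H) + z(FA)) = 0.1885
c > 0 → conservative criterion (biased toward responding “no”).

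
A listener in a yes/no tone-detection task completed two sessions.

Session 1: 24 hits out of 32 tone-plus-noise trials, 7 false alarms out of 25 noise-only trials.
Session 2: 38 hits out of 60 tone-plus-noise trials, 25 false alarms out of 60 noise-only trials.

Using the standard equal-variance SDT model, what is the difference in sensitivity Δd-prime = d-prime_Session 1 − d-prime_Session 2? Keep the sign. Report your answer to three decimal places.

Δd-prime = 0.706

Session 1: z(0.7500) = 0.6745, z(0.2800) = -0.5828, d' = 1.2573
Session 2: z(0.6333) = 0.3406, z(0.4167) = -0.2103, d' = 0.5509
Δd' = d'_Session 1 − d'_Session 2 = 1.2573 − 0.5509 = 0.7064
Session 1 has the higher sensitivity.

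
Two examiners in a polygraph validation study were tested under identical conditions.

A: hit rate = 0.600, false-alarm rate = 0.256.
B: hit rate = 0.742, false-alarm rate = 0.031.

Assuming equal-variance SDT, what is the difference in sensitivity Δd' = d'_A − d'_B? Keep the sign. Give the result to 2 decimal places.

Δd' = -1.61

A: z(0.600) = 0.253, z(0.256) = -0.656, d' = 0.909
B: z(0.742) = 0.650, z(0.031) = -1.866, d' = 2.516
Δd' = d'_A − d'_B = 0.909 − 2.516 = -1.607
B has the higher sensitivity.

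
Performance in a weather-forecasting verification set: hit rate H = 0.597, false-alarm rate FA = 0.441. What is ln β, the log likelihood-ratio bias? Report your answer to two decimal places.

Φ⁻¹(H) = Φ⁻¹(0.597) = 0.246
Φ⁻¹(FA) = Φ⁻¹(0.441) = -0.148
ln β = −½·[z(H)² − z(FA)²] = −0.5 × (0.061 − 0.022) = -0.0195

ln β = -0.02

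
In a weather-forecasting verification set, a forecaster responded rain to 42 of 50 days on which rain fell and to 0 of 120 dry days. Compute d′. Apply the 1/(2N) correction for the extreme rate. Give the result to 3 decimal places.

The false-alarm rate is 0/120 = 0, so apply the 1/(2N) correction: FA → 1/(2·120) = 0.00417.
z(H) = z(0.84000) = 0.9945
z(FA) = z(0.00417) = -2.6380
d' = 0.9945 − (-2.6380) = 3.6325

d′ = 3.633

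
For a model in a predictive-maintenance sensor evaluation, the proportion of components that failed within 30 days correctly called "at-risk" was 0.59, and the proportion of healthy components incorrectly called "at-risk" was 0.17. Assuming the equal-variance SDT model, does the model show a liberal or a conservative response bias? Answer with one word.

conservative

z(H) = 0.228, z(FA) = -0.954
c = −½·(z(H) + z(FA)) = 0.363
c > 0 → conservative criterion (biased toward responding “no”).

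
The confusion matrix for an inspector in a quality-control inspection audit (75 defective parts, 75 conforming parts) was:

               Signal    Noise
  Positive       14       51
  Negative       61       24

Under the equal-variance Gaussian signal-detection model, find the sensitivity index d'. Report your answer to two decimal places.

d' = -1.36

H = 14/75 = 0.1867
FA = 51/75 = 0.6800
z(H) = z(0.1867) = -0.8901
z(FA) = z(0.6800) = 0.4677
d' = z(H) − z(FA) = -0.8901 − 0.4677 = -1.3578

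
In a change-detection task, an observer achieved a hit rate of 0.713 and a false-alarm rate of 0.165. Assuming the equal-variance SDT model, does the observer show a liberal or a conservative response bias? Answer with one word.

conservative

z(H) = 0.562, z(FA) = -0.974
c = −½·(z(H) + z(FA)) = 0.206
c > 0 → conservative criterion (biased toward responding “no”).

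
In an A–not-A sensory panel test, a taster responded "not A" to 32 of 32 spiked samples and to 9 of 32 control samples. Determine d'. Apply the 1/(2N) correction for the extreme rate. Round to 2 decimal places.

d' = 2.73

The hit rate is 32/32 = 1, so apply the 1/(2N) correction: H → 1 − 1/(2·32) = 0.98438.
z(H) = z(0.98438) = 2.154
z(FA) = z(0.28125) = -0.579
d' = 2.154 − (-0.579) = 2.733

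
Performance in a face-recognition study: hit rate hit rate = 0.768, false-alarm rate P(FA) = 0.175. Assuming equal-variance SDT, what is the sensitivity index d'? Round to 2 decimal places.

d' = 1.67

z(H) = z(0.768) = 0.7323
z(FA) = z(0.175) = -0.9346
d' = z(H) − z(FA) = 0.7323 − (-0.9346) = 1.6669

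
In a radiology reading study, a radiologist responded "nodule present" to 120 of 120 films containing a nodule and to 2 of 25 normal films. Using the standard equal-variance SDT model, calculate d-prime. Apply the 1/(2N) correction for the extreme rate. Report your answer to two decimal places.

d-prime = 4.04

The hit rate is 120/120 = 1, so apply the 1/(2N) correction: H → 1 − 1/(2·120) = 0.99583.
z(H) = z(0.99583) = 2.638
z(FA) = z(0.08000) = -1.405
d' = 2.638 − (-1.405) = 4.043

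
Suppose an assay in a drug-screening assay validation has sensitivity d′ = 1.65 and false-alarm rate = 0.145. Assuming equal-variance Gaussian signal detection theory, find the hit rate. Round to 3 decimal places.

z(false-alarm rate) = z(0.145) = -1.0581
z(H) = z(FA) + d' = -1.0581 + 1.65 = 0.5919
hit rate = Φ(0.5919) = 0.7230

hit rate = 0.723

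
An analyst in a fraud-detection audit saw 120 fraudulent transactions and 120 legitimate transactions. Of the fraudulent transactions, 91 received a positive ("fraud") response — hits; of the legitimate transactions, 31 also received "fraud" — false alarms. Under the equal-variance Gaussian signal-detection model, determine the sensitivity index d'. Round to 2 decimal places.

H = 91/120 = 0.7583
FA = 31/120 = 0.2583
Φ⁻¹(H) = 0.7008
Φ⁻¹(FA) = -0.6486
d' = z(H) − z(FA) = 0.7008 − (-0.6486) = 1.3494

d' = 1.35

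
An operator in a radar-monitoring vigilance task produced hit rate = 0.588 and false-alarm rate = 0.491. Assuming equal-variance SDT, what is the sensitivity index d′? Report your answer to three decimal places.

z(0.588) = 0.2224, z(0.491) = -0.0226
d' = z(H) − z(FA) = 0.2224 − (-0.0226) = 0.2450

d′ = 0.245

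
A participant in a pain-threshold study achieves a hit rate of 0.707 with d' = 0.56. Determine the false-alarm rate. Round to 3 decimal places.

z(hit rate) = z(0.707) = 0.5446
z(FA) = z(H) − d' = 0.5446 − 0.56 = -0.0154
false-alarm rate = Φ(-0.0154) = 0.4939

false-alarm rate = 0.494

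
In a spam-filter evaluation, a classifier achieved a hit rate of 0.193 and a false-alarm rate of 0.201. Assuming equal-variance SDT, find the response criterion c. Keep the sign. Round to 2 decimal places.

c = 0.85

z(H) = -0.8669
z(FA) = -0.8381
c = −½·[z(H) + z(FA)] = −0.5 × (-0.8669 + (-0.8381)) = 0.8525
c > 0: the classifier has a conservative response bias.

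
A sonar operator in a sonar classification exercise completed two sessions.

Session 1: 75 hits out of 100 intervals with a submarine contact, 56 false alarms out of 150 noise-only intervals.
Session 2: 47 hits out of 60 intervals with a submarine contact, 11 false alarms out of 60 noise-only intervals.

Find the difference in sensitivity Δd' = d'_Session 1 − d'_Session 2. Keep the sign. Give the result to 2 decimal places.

Session 1: z(0.7500) = 0.674, z(0.3733) = -0.323, d' = 0.997
Session 2: z(0.7833) = 0.783, z(0.1833) = -0.903, d' = 1.686
Δd' = d'_Session 1 − d'_Session 2 = 0.997 − 1.686 = -0.689
Session 2 has the higher sensitivity.

Δd' = -0.69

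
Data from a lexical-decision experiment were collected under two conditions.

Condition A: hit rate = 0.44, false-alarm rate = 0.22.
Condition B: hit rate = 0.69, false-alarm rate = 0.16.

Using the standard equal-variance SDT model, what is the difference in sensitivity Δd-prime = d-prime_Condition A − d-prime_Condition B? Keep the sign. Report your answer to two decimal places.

Δd-prime = -0.87

Condition A: z(0.44) = -0.151, z(0.22) = -0.772, d' = 0.621
Condition B: z(0.69) = 0.496, z(0.16) = -0.994, d' = 1.490
Δd' = d'_Condition A − d'_Condition B = 0.621 − 1.490 = -0.869
Condition B has the higher sensitivity.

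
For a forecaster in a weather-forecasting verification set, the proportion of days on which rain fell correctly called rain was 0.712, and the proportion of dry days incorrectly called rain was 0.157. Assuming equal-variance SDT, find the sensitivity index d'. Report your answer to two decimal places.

Φ⁻¹(H) = Φ⁻¹(0.712) = 0.559
Φ⁻¹(FA) = Φ⁻¹(0.157) = -1.007
d' = z(H) − z(FA) = 0.559 − (-1.007) = 1.566

d' = 1.57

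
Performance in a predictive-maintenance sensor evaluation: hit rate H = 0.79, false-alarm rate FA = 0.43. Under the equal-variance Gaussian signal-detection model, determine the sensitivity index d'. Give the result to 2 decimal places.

z(H) = z(0.79) = 0.8064
z(FA) = z(0.43) = -0.1764
d' = z(H) − z(FA) = 0.8064 − (-0.1764) = 0.9828

d' = 0.98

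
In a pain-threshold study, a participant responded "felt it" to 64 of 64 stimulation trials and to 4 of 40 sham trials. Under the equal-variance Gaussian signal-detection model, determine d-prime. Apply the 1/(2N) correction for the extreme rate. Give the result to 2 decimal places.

d-prime = 3.70

The hit rate is 64/64 = 1, so apply the 1/(2N) correction: H → 1 − 1/(2·64) = 0.99219.
z(H) = z(0.99219) = 2.418
z(FA) = z(0.10000) = -1.282
d' = 2.418 − (-1.282) = 3.700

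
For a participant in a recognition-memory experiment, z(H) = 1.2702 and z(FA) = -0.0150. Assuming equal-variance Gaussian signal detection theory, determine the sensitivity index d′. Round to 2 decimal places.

d' = z(H) − z(FA) = 1.2702 − (-0.0150) = 1.2852

d′ = 1.29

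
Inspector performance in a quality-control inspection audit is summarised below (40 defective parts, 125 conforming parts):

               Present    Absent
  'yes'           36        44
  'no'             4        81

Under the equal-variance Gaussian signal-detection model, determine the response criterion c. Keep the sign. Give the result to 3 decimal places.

H = 36/40 = 0.9000
FA = 44/125 = 0.3520
z(0.9000) = 1.2816, z(0.3520) = -0.3799
c = −½·[z(H) + z(FA)] = −0.5 × (1.2816 + (-0.3799)) = -0.45085
c < 0: the inspector has a liberal response bias.

c = -0.451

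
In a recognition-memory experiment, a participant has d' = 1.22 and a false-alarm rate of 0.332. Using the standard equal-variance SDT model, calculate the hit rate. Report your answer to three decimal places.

z(false-alarm rate) = z(0.332) = -0.4344
z(H) = z(FA) + d' = -0.4344 + 1.22 = 0.7856
hit rate = Φ(0.7856) = 0.7839

hit rate = 0.784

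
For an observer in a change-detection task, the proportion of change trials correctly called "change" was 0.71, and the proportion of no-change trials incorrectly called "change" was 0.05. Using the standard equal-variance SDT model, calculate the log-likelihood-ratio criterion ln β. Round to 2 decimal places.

ln β = 1.20

Φ⁻¹(H) = Φ⁻¹(0.71) = 0.553
Φ⁻¹(FA) = Φ⁻¹(0.05) = -1.645
ln β = −½·[z(H)² − z(FA)²] = −0.5 × (0.306 − 2.706) = 1.200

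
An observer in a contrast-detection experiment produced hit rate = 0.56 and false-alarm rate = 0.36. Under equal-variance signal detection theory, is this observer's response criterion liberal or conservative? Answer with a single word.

conservative

z(H) = 0.151, z(FA) = -0.358
c = −½·(z(H) + z(FA)) = 0.1035
c > 0 → conservative criterion (biased toward responding “no”).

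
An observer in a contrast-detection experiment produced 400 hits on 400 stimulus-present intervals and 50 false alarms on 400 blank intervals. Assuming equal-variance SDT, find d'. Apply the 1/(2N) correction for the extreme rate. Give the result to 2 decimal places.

The hit rate is 400/400 = 1, so apply the 1/(2N) correction: H → 1 − 1/(2·400) = 0.99875.
z(H) = z(0.99875) = 3.023
z(FA) = z(0.12500) = -1.150
d' = 3.023 − (-1.150) = 4.173

d' = 4.17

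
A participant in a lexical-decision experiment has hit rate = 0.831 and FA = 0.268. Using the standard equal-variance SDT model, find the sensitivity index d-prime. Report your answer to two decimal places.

d-prime = 1.58

z(0.831) = 0.9581, z(0.268) = -0.6189
d' = z(H) − z(FA) = 0.9581 − (-0.6189) = 1.5770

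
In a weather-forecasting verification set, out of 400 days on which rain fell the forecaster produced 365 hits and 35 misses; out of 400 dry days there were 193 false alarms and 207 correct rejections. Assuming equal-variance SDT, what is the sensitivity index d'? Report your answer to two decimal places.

d' = 1.40

H = 365/400 = 0.9125
FA = 193/400 = 0.4825
z(H) = z(0.9125) = 1.3563
z(FA) = z(0.4825) = -0.0439
d' = z(H) − z(FA) = 1.3563 − (-0.0439) = 1.4002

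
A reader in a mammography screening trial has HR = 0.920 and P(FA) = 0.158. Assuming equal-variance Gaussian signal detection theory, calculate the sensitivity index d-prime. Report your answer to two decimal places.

z(H) = z(0.920) = 1.4051
z(FA) = z(0.158) = -1.0027
d' = z(H) − z(FA) = 1.4051 − (-1.0027) = 2.4078

d-prime = 2.41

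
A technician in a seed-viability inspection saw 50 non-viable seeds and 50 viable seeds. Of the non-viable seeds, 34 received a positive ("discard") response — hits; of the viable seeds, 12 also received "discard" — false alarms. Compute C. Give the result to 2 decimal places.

H = 34/50 = 0.6800
FA = 12/50 = 0.2400
z(0.6800) = 0.468, z(0.2400) = -0.706
c = −½·[z(H) + z(FA)] = −0.5 × (0.468 + (-0.706)) = 0.119
c > 0: the technician has a conservative response bias.

C = 0.12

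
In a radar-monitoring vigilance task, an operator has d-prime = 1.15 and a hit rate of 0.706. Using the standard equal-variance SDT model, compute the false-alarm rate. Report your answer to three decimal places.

false-alarm rate = 0.272

z(hit rate) = z(0.706) = 0.5417
z(FA) = z(H) − d' = 0.5417 − 1.15 = -0.6083
false-alarm rate = Φ(-0.6083) = 0.2715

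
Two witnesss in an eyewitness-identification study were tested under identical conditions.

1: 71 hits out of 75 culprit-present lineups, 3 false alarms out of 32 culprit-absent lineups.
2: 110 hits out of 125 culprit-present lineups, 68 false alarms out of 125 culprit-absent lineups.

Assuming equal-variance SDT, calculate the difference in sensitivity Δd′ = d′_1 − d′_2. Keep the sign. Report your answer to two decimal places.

1: z(0.9467) = 1.614, z(0.0938) = -1.318, d' = 2.932
2: z(0.8800) = 1.175, z(0.5440) = 0.111, d' = 1.064
Δd' = d'_1 − d'_2 = 2.932 − 1.064 = 1.868
1 has the higher sensitivity.

Δd′ = 1.87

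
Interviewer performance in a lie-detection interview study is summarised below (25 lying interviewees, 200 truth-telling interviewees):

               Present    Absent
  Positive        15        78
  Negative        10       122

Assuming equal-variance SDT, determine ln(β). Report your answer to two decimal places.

H = 15/25 = 0.6000
FA = 78/200 = 0.3900
Φ⁻¹(0.6000) = 0.253, Φ⁻¹(0.3900) = -0.279
ln β = −½·[z(H)² − z(FA)²] = −0.5 × (0.064 − 0.078) = 0.007

ln β = 0.01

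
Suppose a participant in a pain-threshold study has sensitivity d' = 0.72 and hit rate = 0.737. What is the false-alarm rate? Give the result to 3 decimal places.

z(hit rate) = z(0.737) = 0.6341
z(FA) = z(H) − d' = 0.6341 − 0.72 = -0.0859
false-alarm rate = Φ(-0.0859) = 0.4658

false-alarm rate = 0.466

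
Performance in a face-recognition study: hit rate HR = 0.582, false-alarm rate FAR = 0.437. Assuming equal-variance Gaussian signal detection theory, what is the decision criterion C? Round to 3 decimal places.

Φ⁻¹(H) = 0.2070
Φ⁻¹(FA) = -0.1586
c = −½·[z(H) + z(FA)] = −0.5 × (0.2070 + (-0.1586)) = -0.0242

C = -0.024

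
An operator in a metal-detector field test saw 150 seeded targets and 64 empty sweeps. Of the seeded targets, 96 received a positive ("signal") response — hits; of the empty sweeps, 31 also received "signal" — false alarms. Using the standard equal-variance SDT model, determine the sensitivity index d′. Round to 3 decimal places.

d′ = 0.398

H = 96/150 = 0.6400
FA = 31/64 = 0.4844
Φ⁻¹(H) = Φ⁻¹(0.6400) = 0.3585
Φ⁻¹(FA) = Φ⁻¹(0.4844) = -0.0391
d' = z(H) − z(FA) = 0.3585 − (-0.0391) = 0.3976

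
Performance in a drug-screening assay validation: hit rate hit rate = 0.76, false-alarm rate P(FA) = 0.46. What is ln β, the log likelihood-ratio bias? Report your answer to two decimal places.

ln β = -0.24

z(H) = 0.706
z(FA) = -0.100
ln β = −½·[z(H)² − z(FA)²] = −0.5 × (0.498 − 0.010) = -0.244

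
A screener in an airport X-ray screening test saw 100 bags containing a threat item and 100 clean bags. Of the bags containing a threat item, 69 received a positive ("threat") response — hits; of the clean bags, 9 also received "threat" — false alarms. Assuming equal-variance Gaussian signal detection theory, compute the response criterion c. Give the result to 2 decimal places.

H = 69/100 = 0.6900
FA = 9/100 = 0.0900
z(H) = 0.496
z(FA) = -1.341
c = −½·[z(H) + z(FA)] = −0.5 × (0.496 + (-1.341)) = 0.4225
c > 0: the screener has a conservative response bias.

c = 0.42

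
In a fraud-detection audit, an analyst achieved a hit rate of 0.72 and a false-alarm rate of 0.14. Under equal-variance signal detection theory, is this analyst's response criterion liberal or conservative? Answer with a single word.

conservative

z(H) = 0.583, z(FA) = -1.080
c = −½·(z(H) + z(FA)) = 0.2485
c > 0 → conservative criterion (biased toward responding “no”).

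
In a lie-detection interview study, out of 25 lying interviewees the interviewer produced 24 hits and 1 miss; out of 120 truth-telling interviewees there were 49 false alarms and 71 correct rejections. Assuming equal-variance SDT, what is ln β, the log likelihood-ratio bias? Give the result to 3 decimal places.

H = 24/25 = 0.9600
FA = 49/120 = 0.4083
z(0.9600) = 1.7507, z(0.4083) = -0.2319
ln β = −½·[z(H)² − z(FA)²] = −0.5 × (3.0650 − 0.0538) = -1.5056

ln β = -1.506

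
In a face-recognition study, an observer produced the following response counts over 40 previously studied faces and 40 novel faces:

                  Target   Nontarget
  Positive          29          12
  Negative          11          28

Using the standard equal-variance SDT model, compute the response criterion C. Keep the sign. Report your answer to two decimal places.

C = -0.04

H = 29/40 = 0.7250
FA = 12/40 = 0.3000
z(0.7250) = 0.5978, z(0.3000) = -0.5244
c = −½·[z(H) + z(FA)] = −0.5 × (0.5978 + (-0.5244)) = -0.0367
c < 0: the observer has a liberal response bias.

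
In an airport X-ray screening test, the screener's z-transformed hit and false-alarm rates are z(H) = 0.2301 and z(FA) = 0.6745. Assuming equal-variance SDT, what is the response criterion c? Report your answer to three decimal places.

c = -0.452

c = −½·[z(H) + z(FA)] = −½·(0.2301 + 0.6745) = -0.4523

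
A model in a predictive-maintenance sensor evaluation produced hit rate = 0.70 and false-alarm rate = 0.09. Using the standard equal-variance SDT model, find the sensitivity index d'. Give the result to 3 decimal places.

z(H) = z(0.70) = 0.5244
z(FA) = z(0.09) = -1.3408
d' = z(H) − z(FA) = 0.5244 − (-1.3408) = 1.8652

d' = 1.865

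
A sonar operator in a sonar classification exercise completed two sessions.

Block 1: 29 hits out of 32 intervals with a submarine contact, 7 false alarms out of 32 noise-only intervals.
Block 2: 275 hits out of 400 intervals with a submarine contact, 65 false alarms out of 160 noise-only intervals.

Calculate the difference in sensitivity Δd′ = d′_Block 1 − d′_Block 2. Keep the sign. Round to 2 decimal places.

Δd′ = 1.37

Block 1: z(0.9062) = 1.318, z(0.2188) = -0.776, d' = 2.094
Block 2: z(0.6875) = 0.489, z(0.4062) = -0.237, d' = 0.726
Δd' = d'_Block 1 − d'_Block 2 = 2.094 − 0.726 = 1.368
Block 1 has the higher sensitivity.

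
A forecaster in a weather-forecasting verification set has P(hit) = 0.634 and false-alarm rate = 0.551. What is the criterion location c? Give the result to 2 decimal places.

c = -0.24

z(H) = 0.342
z(FA) = 0.128
c = −½·[z(H) + z(FA)] = −0.5 × (0.342 + 0.128) = -0.235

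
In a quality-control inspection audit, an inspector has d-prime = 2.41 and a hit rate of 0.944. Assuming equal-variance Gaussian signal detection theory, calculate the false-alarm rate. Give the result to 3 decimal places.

z(hit rate) = z(0.944) = 1.5893
z(FA) = z(H) − d' = 1.5893 − 2.41 = -0.8207
false-alarm rate = Φ(-0.8207) = 0.2059

false-alarm rate = 0.206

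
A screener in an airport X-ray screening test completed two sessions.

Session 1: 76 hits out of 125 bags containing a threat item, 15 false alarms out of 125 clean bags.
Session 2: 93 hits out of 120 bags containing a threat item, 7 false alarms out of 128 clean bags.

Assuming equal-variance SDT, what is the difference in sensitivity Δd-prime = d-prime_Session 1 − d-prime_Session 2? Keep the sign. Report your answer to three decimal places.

Session 1: z(0.6080) = 0.2741, z(0.1200) = -1.1750, d' = 1.4491
Session 2: z(0.7750) = 0.7554, z(0.0547) = -1.6009, d' = 2.3563
Δd' = d'_Session 1 − d'_Session 2 = 1.4491 − 2.3563 = -0.9072
Session 2 has the higher sensitivity.

Δd-prime = -0.907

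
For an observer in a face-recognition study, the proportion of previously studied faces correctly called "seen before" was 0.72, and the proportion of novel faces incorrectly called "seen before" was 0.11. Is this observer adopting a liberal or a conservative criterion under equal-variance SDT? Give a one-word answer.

conservative

z(H) = 0.583, z(FA) = -1.227
c = −½·(z(H) + z(FA)) = 0.322
c > 0 → conservative criterion (biased toward responding “no”).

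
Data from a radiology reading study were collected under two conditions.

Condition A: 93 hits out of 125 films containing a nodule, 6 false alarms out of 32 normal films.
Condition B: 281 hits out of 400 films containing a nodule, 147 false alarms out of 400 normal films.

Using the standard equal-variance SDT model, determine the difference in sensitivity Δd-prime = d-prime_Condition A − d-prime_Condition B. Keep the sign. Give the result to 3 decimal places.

Condition A: z(0.7440) = 0.6557, z(0.1875) = -0.8871, d' = 1.5428
Condition B: z(0.7025) = 0.5316, z(0.3675) = -0.3385, d' = 0.8701
Δd' = d'_Condition A − d'_Condition B = 1.5428 − 0.8701 = 0.6727
Condition A has the higher sensitivity.

Δd-prime = 0.673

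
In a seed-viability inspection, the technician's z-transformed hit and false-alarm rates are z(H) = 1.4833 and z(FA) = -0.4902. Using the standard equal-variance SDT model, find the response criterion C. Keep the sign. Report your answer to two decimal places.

C = -0.50

c = −½·[z(H) + z(FA)] = −½·(1.4833 + (-0.4902)) = -0.49655
c < 0: the technician has a liberal response bias.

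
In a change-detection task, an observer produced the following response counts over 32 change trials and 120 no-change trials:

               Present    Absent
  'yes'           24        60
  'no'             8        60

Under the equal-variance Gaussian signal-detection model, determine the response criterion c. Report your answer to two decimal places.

c = -0.34

H = 24/32 = 0.7500
FA = 60/120 = 0.5000
z(H) = 0.674
z(FA) = 0.000
c = −½·[z(H) + z(FA)] = −0.5 × (0.674 + 0.000) = -0.337
c < 0: the observer has a liberal response bias.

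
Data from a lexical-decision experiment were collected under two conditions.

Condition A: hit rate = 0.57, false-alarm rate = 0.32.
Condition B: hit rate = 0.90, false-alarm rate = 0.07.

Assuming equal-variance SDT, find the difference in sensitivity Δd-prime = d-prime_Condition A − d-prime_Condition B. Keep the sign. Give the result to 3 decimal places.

Condition A: z(0.57) = 0.1764, z(0.32) = -0.4677, d' = 0.6441
Condition B: z(0.90) = 1.2816, z(0.07) = -1.4758, d' = 2.7574
Δd' = d'_Condition A − d'_Condition B = 0.6441 − 2.7574 = -2.1133
Condition B has the higher sensitivity.

Δd-prime = -2.113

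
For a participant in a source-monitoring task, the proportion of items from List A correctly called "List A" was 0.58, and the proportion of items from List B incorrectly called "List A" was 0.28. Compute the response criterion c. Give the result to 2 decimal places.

z(H) = 0.202
z(FA) = -0.583
c = −½·[z(H) + z(FA)] = −0.5 × (0.202 + (-0.583)) = 0.1905

c = 0.19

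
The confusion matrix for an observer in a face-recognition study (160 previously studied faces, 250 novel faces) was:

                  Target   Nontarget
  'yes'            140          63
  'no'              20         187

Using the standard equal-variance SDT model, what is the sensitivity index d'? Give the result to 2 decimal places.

d' = 1.82

H = 140/160 = 0.8750
FA = 63/250 = 0.2520
z(H) = 1.150
z(FA) = -0.668
d' = z(H) − z(FA) = 1.150 − (-0.668) = 1.818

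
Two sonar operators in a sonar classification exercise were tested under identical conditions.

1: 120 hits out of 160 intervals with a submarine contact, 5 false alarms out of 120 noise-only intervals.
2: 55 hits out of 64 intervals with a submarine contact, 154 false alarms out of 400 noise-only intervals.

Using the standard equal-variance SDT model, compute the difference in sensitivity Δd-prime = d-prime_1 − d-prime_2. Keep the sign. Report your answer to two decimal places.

Δd-prime = 1.04

1: z(0.7500) = 0.674, z(0.0417) = -1.731, d' = 2.405
2: z(0.8594) = 1.078, z(0.3850) = -0.292, d' = 1.370
Δd' = d'_1 − d'_2 = 2.405 − 1.370 = 1.035
1 has the higher sensitivity.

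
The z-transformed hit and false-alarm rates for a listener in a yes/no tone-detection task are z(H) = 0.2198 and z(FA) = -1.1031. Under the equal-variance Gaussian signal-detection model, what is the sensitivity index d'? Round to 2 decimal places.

d' = 1.32

d' = z(H) − z(FA) = 0.2198 − (-1.1031) = 1.3229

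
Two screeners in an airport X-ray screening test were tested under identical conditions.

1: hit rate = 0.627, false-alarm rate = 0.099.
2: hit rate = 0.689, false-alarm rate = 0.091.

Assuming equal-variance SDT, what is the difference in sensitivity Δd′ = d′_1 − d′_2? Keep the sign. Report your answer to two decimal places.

1: z(0.627) = 0.324, z(0.099) = -1.287, d' = 1.611
2: z(0.689) = 0.493, z(0.091) = -1.335, d' = 1.828
Δd' = d'_1 − d'_2 = 1.611 − 1.828 = -0.217
2 has the higher sensitivity.

Δd′ = -0.22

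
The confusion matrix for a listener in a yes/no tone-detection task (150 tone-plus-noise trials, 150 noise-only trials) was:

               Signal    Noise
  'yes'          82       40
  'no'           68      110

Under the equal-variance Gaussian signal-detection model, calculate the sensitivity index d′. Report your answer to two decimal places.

H = 82/150 = 0.5467
FA = 40/150 = 0.2667
z(H) = 0.117
z(FA) = -0.623
d' = z(H) − z(FA) = 0.117 − (-0.623) = 0.740

d′ = 0.74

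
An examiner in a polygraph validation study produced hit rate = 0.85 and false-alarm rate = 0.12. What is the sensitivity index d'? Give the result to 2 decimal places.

z(H) = 1.0364
z(FA) = -1.1750
d' = z(H) − z(FA) = 1.0364 − (-1.1750) = 2.2114

d' = 2.21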